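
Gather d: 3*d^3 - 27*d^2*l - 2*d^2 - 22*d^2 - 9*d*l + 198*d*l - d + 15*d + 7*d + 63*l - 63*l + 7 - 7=3*d^3 + d^2*(-27*l - 24) + d*(189*l + 21)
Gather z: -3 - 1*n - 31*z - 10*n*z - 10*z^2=-n - 10*z^2 + z*(-10*n - 31) - 3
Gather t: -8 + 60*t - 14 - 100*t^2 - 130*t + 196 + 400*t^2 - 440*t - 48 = 300*t^2 - 510*t + 126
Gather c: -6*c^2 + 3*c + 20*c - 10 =-6*c^2 + 23*c - 10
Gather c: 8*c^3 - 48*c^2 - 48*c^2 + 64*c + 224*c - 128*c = 8*c^3 - 96*c^2 + 160*c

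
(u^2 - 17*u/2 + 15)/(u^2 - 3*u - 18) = (u - 5/2)/(u + 3)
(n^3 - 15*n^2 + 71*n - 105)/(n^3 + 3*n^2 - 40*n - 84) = (n^3 - 15*n^2 + 71*n - 105)/(n^3 + 3*n^2 - 40*n - 84)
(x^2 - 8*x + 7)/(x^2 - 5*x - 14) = (x - 1)/(x + 2)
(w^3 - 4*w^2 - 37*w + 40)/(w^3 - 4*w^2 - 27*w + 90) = (w^2 - 9*w + 8)/(w^2 - 9*w + 18)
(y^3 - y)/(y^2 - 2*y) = (y^2 - 1)/(y - 2)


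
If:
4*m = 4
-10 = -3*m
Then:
No Solution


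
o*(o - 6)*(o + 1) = o^3 - 5*o^2 - 6*o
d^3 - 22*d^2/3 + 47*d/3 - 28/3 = (d - 4)*(d - 7/3)*(d - 1)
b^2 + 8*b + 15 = (b + 3)*(b + 5)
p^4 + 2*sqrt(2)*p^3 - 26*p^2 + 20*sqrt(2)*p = p*(p - 2*sqrt(2))*(p - sqrt(2))*(p + 5*sqrt(2))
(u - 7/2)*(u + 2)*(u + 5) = u^3 + 7*u^2/2 - 29*u/2 - 35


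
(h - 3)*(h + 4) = h^2 + h - 12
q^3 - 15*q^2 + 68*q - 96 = (q - 8)*(q - 4)*(q - 3)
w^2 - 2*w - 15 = (w - 5)*(w + 3)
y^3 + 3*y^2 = y^2*(y + 3)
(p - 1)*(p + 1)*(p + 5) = p^3 + 5*p^2 - p - 5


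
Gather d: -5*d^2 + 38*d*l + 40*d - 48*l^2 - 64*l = -5*d^2 + d*(38*l + 40) - 48*l^2 - 64*l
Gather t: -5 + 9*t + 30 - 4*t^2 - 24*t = -4*t^2 - 15*t + 25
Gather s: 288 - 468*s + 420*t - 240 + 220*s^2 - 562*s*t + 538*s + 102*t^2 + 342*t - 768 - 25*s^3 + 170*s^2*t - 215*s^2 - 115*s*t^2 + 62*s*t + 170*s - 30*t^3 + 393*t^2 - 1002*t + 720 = -25*s^3 + s^2*(170*t + 5) + s*(-115*t^2 - 500*t + 240) - 30*t^3 + 495*t^2 - 240*t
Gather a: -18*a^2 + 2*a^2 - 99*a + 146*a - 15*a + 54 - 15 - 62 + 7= -16*a^2 + 32*a - 16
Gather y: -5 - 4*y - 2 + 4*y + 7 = 0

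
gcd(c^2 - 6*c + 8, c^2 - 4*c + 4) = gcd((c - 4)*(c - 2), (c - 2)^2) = c - 2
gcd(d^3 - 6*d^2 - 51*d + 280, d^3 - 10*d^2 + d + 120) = d^2 - 13*d + 40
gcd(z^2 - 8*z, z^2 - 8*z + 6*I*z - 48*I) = z - 8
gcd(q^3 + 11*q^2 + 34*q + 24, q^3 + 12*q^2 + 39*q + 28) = q^2 + 5*q + 4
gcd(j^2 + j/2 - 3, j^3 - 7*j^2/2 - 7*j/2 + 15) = j + 2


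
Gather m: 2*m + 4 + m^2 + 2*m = m^2 + 4*m + 4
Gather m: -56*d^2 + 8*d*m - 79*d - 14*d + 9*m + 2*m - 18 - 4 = -56*d^2 - 93*d + m*(8*d + 11) - 22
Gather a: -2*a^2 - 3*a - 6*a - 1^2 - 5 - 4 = -2*a^2 - 9*a - 10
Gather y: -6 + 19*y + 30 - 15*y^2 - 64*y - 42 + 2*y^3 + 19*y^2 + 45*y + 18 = 2*y^3 + 4*y^2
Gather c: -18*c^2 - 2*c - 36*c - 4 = -18*c^2 - 38*c - 4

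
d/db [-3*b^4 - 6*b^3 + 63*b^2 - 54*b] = -12*b^3 - 18*b^2 + 126*b - 54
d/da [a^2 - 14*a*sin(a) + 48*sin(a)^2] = -14*a*cos(a) + 2*a - 14*sin(a) + 48*sin(2*a)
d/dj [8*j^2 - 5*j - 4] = 16*j - 5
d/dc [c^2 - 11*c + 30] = 2*c - 11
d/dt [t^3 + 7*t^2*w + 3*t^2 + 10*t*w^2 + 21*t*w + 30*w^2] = 3*t^2 + 14*t*w + 6*t + 10*w^2 + 21*w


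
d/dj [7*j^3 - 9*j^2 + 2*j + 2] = 21*j^2 - 18*j + 2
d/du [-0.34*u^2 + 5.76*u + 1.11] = 5.76 - 0.68*u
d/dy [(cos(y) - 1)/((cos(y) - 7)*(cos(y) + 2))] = (cos(y)^2 - 2*cos(y) + 19)*sin(y)/((cos(y) - 7)^2*(cos(y) + 2)^2)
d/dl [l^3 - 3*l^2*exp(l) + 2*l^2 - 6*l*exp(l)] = -3*l^2*exp(l) + 3*l^2 - 12*l*exp(l) + 4*l - 6*exp(l)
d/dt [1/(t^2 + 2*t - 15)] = 2*(-t - 1)/(t^2 + 2*t - 15)^2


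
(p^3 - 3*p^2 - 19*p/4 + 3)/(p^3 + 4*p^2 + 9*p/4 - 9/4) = (p - 4)/(p + 3)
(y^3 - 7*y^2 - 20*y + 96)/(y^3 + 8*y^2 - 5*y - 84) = (y - 8)/(y + 7)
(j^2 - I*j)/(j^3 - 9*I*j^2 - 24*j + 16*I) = j/(j^2 - 8*I*j - 16)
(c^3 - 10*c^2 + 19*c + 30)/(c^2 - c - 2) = (c^2 - 11*c + 30)/(c - 2)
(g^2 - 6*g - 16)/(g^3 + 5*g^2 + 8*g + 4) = (g - 8)/(g^2 + 3*g + 2)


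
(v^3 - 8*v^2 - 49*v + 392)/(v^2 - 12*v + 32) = (v^2 - 49)/(v - 4)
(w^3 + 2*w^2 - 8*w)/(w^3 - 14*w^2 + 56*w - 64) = w*(w + 4)/(w^2 - 12*w + 32)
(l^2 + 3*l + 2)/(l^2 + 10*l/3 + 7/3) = 3*(l + 2)/(3*l + 7)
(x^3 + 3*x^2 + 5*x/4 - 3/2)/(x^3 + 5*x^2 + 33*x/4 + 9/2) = (2*x - 1)/(2*x + 3)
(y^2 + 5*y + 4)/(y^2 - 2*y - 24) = (y + 1)/(y - 6)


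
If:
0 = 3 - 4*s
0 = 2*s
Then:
No Solution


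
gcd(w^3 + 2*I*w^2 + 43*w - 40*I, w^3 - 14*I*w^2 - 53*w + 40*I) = w^2 - 6*I*w - 5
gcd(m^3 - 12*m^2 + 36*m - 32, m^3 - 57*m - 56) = m - 8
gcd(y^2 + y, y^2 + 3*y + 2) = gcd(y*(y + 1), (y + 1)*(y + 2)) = y + 1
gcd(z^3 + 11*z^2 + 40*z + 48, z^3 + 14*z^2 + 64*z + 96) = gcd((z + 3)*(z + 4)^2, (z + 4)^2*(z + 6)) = z^2 + 8*z + 16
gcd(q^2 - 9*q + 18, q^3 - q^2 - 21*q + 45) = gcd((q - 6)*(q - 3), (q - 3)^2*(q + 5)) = q - 3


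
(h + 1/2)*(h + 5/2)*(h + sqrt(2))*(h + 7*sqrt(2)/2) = h^4 + 3*h^3 + 9*sqrt(2)*h^3/2 + 33*h^2/4 + 27*sqrt(2)*h^2/2 + 45*sqrt(2)*h/8 + 21*h + 35/4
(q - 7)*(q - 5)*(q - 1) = q^3 - 13*q^2 + 47*q - 35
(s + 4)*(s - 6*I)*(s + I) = s^3 + 4*s^2 - 5*I*s^2 + 6*s - 20*I*s + 24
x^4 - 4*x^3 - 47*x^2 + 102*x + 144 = (x - 8)*(x - 3)*(x + 1)*(x + 6)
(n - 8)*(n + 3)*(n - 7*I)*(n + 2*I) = n^4 - 5*n^3 - 5*I*n^3 - 10*n^2 + 25*I*n^2 - 70*n + 120*I*n - 336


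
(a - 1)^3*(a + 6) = a^4 + 3*a^3 - 15*a^2 + 17*a - 6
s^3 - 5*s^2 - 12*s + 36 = (s - 6)*(s - 2)*(s + 3)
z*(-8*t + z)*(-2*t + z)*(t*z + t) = 16*t^3*z^2 + 16*t^3*z - 10*t^2*z^3 - 10*t^2*z^2 + t*z^4 + t*z^3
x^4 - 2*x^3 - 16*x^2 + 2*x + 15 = (x - 5)*(x - 1)*(x + 1)*(x + 3)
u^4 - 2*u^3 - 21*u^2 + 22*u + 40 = (u - 5)*(u - 2)*(u + 1)*(u + 4)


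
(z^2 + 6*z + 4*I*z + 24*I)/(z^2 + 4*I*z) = (z + 6)/z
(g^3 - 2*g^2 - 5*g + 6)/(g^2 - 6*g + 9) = (g^2 + g - 2)/(g - 3)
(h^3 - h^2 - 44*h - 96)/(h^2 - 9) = (h^2 - 4*h - 32)/(h - 3)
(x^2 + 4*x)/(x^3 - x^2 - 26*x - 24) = x/(x^2 - 5*x - 6)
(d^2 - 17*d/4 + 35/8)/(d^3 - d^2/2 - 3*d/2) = (-8*d^2 + 34*d - 35)/(4*d*(-2*d^2 + d + 3))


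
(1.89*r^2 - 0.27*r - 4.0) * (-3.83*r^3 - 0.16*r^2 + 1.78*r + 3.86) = -7.2387*r^5 + 0.7317*r^4 + 18.7274*r^3 + 7.4548*r^2 - 8.1622*r - 15.44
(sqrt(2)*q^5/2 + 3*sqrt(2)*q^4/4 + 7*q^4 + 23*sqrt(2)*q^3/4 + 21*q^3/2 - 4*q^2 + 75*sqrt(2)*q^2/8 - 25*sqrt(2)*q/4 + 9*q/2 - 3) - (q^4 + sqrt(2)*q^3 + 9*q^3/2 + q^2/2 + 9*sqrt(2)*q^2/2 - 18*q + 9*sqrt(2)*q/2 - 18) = sqrt(2)*q^5/2 + 3*sqrt(2)*q^4/4 + 6*q^4 + 6*q^3 + 19*sqrt(2)*q^3/4 - 9*q^2/2 + 39*sqrt(2)*q^2/8 - 43*sqrt(2)*q/4 + 45*q/2 + 15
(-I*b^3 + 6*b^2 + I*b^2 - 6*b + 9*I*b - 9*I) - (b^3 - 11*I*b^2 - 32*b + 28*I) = -b^3 - I*b^3 + 6*b^2 + 12*I*b^2 + 26*b + 9*I*b - 37*I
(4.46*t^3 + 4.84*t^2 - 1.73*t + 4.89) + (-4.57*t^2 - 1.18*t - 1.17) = 4.46*t^3 + 0.27*t^2 - 2.91*t + 3.72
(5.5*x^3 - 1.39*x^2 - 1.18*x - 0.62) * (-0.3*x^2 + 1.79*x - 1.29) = -1.65*x^5 + 10.262*x^4 - 9.2291*x^3 - 0.1331*x^2 + 0.4124*x + 0.7998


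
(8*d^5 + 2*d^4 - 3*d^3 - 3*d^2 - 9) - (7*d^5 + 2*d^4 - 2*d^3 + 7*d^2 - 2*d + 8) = d^5 - d^3 - 10*d^2 + 2*d - 17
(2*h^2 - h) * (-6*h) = -12*h^3 + 6*h^2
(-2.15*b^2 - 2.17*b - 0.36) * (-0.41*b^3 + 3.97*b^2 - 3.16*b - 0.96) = 0.8815*b^5 - 7.6458*b^4 - 1.6733*b^3 + 7.492*b^2 + 3.2208*b + 0.3456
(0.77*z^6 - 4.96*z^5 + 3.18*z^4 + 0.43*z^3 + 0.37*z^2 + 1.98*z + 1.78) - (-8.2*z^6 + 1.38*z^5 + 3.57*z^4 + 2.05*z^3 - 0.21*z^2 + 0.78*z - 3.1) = 8.97*z^6 - 6.34*z^5 - 0.39*z^4 - 1.62*z^3 + 0.58*z^2 + 1.2*z + 4.88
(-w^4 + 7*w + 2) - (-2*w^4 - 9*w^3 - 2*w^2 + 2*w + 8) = w^4 + 9*w^3 + 2*w^2 + 5*w - 6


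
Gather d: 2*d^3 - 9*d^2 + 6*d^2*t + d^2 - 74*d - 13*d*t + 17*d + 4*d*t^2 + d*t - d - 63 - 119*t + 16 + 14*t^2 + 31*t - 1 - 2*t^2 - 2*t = 2*d^3 + d^2*(6*t - 8) + d*(4*t^2 - 12*t - 58) + 12*t^2 - 90*t - 48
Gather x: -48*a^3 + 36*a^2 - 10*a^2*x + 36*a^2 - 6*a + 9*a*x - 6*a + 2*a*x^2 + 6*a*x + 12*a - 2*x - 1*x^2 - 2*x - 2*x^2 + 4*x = -48*a^3 + 72*a^2 + x^2*(2*a - 3) + x*(-10*a^2 + 15*a)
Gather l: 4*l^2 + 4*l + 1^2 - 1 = 4*l^2 + 4*l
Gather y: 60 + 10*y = 10*y + 60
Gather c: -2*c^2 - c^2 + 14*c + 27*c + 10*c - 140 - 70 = -3*c^2 + 51*c - 210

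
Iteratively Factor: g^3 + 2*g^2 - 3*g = (g)*(g^2 + 2*g - 3) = g*(g + 3)*(g - 1)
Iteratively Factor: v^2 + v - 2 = (v - 1)*(v + 2)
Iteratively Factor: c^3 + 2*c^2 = (c + 2)*(c^2) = c*(c + 2)*(c)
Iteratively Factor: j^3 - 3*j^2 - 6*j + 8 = (j - 1)*(j^2 - 2*j - 8) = (j - 1)*(j + 2)*(j - 4)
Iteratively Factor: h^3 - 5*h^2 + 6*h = (h - 3)*(h^2 - 2*h) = h*(h - 3)*(h - 2)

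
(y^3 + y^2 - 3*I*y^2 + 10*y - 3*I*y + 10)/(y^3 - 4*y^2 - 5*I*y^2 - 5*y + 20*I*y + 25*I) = (y + 2*I)/(y - 5)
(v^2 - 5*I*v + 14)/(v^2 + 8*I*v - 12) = (v - 7*I)/(v + 6*I)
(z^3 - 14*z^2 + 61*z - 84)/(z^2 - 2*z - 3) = (z^2 - 11*z + 28)/(z + 1)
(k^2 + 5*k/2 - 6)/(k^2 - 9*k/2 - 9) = (-2*k^2 - 5*k + 12)/(-2*k^2 + 9*k + 18)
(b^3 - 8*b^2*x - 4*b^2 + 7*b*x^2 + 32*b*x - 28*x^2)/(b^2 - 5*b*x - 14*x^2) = (b^2 - b*x - 4*b + 4*x)/(b + 2*x)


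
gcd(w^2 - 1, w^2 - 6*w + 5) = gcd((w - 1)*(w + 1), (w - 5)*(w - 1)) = w - 1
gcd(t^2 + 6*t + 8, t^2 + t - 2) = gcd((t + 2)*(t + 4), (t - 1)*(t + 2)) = t + 2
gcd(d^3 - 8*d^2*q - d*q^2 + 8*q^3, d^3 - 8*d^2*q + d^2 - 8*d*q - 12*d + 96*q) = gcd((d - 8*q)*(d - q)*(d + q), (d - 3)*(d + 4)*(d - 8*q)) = -d + 8*q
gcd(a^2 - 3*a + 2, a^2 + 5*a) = 1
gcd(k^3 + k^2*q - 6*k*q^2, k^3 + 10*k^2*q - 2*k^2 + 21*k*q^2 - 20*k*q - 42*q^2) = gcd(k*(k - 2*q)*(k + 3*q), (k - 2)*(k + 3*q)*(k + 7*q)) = k + 3*q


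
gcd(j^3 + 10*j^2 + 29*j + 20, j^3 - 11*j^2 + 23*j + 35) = j + 1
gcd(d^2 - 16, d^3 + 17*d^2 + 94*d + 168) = d + 4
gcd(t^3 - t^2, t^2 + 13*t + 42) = 1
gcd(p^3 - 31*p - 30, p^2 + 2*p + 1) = p + 1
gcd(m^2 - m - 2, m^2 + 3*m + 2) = m + 1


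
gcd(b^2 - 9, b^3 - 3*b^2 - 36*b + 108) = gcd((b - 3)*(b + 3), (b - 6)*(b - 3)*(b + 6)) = b - 3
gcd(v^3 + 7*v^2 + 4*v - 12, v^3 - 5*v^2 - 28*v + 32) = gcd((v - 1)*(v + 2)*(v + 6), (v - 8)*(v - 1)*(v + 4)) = v - 1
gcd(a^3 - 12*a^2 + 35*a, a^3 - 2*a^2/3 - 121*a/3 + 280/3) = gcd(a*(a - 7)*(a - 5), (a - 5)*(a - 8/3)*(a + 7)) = a - 5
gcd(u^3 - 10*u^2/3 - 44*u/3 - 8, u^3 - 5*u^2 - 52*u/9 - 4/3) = u^2 - 16*u/3 - 4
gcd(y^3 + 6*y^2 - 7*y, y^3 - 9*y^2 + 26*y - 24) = 1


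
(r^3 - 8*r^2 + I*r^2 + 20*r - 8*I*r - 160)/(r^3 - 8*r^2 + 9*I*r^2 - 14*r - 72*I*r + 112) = (r^2 + I*r + 20)/(r^2 + 9*I*r - 14)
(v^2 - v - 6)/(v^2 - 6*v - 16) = (v - 3)/(v - 8)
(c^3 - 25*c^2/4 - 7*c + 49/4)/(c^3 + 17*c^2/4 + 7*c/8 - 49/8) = 2*(c - 7)/(2*c + 7)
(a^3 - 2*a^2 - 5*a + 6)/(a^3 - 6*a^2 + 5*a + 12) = (a^2 + a - 2)/(a^2 - 3*a - 4)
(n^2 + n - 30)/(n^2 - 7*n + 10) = (n + 6)/(n - 2)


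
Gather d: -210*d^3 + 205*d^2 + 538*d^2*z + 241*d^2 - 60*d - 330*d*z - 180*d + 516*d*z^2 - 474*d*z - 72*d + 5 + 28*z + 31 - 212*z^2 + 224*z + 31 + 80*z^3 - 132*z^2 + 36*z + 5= -210*d^3 + d^2*(538*z + 446) + d*(516*z^2 - 804*z - 312) + 80*z^3 - 344*z^2 + 288*z + 72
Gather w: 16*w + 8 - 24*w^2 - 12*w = -24*w^2 + 4*w + 8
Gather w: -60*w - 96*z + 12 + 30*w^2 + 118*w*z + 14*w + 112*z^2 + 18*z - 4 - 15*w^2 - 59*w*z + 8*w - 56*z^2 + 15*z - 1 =15*w^2 + w*(59*z - 38) + 56*z^2 - 63*z + 7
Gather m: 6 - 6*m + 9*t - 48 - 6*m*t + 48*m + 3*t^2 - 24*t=m*(42 - 6*t) + 3*t^2 - 15*t - 42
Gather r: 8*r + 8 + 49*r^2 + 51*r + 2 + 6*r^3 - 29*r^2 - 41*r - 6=6*r^3 + 20*r^2 + 18*r + 4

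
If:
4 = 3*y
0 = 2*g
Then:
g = 0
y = 4/3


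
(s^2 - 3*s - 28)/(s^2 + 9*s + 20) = (s - 7)/(s + 5)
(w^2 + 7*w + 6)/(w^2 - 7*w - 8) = (w + 6)/(w - 8)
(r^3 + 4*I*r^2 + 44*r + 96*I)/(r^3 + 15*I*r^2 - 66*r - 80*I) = (r - 6*I)/(r + 5*I)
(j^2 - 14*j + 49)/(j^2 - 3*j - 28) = (j - 7)/(j + 4)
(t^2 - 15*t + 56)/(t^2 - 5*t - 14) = (t - 8)/(t + 2)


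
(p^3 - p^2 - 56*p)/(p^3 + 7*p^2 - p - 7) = p*(p - 8)/(p^2 - 1)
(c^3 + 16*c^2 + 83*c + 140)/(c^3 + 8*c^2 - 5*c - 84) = (c + 5)/(c - 3)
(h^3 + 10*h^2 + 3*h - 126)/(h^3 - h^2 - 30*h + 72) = (h + 7)/(h - 4)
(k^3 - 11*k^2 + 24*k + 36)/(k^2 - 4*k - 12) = (k^2 - 5*k - 6)/(k + 2)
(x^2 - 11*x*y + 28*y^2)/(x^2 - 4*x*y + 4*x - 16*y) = (x - 7*y)/(x + 4)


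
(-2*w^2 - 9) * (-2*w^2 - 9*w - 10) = 4*w^4 + 18*w^3 + 38*w^2 + 81*w + 90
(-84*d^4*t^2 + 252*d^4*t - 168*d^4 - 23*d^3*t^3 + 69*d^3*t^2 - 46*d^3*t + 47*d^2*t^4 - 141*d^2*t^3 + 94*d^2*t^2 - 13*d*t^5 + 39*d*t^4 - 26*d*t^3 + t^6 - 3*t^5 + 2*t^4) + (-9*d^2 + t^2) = -84*d^4*t^2 + 252*d^4*t - 168*d^4 - 23*d^3*t^3 + 69*d^3*t^2 - 46*d^3*t + 47*d^2*t^4 - 141*d^2*t^3 + 94*d^2*t^2 - 9*d^2 - 13*d*t^5 + 39*d*t^4 - 26*d*t^3 + t^6 - 3*t^5 + 2*t^4 + t^2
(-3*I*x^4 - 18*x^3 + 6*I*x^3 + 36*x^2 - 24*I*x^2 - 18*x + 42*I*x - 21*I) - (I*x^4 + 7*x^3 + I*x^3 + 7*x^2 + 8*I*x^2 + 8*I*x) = -4*I*x^4 - 25*x^3 + 5*I*x^3 + 29*x^2 - 32*I*x^2 - 18*x + 34*I*x - 21*I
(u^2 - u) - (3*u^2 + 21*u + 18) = -2*u^2 - 22*u - 18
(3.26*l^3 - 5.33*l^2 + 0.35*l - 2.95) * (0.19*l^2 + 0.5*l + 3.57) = 0.6194*l^5 + 0.6173*l^4 + 9.0397*l^3 - 19.4136*l^2 - 0.2255*l - 10.5315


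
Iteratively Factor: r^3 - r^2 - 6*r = (r)*(r^2 - r - 6) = r*(r - 3)*(r + 2)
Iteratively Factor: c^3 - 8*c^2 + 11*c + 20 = (c + 1)*(c^2 - 9*c + 20) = (c - 5)*(c + 1)*(c - 4)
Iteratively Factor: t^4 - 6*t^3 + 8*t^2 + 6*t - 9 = (t - 3)*(t^3 - 3*t^2 - t + 3) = (t - 3)*(t + 1)*(t^2 - 4*t + 3) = (t - 3)*(t - 1)*(t + 1)*(t - 3)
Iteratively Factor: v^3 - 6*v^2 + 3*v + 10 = (v - 2)*(v^2 - 4*v - 5) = (v - 5)*(v - 2)*(v + 1)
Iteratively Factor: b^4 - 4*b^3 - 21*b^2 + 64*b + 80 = (b + 4)*(b^3 - 8*b^2 + 11*b + 20) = (b + 1)*(b + 4)*(b^2 - 9*b + 20) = (b - 5)*(b + 1)*(b + 4)*(b - 4)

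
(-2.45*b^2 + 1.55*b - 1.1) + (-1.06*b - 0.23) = -2.45*b^2 + 0.49*b - 1.33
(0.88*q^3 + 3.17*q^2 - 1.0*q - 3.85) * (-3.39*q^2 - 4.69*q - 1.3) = -2.9832*q^5 - 14.8735*q^4 - 12.6213*q^3 + 13.6205*q^2 + 19.3565*q + 5.005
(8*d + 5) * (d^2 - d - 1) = 8*d^3 - 3*d^2 - 13*d - 5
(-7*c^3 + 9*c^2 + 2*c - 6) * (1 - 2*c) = 14*c^4 - 25*c^3 + 5*c^2 + 14*c - 6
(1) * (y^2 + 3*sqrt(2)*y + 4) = y^2 + 3*sqrt(2)*y + 4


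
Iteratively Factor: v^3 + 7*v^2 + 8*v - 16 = (v + 4)*(v^2 + 3*v - 4) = (v - 1)*(v + 4)*(v + 4)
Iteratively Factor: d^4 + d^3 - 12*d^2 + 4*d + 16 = (d - 2)*(d^3 + 3*d^2 - 6*d - 8) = (d - 2)*(d + 4)*(d^2 - d - 2) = (d - 2)*(d + 1)*(d + 4)*(d - 2)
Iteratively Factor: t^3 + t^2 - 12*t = (t + 4)*(t^2 - 3*t) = (t - 3)*(t + 4)*(t)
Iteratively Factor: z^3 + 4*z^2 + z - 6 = (z + 3)*(z^2 + z - 2) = (z - 1)*(z + 3)*(z + 2)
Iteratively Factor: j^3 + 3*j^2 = (j)*(j^2 + 3*j) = j^2*(j + 3)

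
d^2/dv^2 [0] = 0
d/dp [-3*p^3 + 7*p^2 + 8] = p*(14 - 9*p)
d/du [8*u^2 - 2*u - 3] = 16*u - 2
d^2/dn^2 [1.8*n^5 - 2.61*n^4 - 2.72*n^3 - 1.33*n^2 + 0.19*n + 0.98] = 36.0*n^3 - 31.32*n^2 - 16.32*n - 2.66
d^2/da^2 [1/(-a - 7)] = -2/(a + 7)^3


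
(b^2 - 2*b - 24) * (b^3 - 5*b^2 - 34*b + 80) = b^5 - 7*b^4 - 48*b^3 + 268*b^2 + 656*b - 1920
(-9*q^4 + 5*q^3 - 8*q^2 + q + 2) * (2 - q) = 9*q^5 - 23*q^4 + 18*q^3 - 17*q^2 + 4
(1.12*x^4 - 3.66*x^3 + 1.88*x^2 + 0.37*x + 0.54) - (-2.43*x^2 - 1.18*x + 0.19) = 1.12*x^4 - 3.66*x^3 + 4.31*x^2 + 1.55*x + 0.35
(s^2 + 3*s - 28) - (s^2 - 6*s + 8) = 9*s - 36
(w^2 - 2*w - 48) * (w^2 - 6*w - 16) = w^4 - 8*w^3 - 52*w^2 + 320*w + 768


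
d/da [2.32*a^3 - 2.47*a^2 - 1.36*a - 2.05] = 6.96*a^2 - 4.94*a - 1.36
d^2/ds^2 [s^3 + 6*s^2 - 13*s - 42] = 6*s + 12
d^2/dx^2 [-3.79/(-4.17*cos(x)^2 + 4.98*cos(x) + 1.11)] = (263.615724*(1 - cos(x)^2)^2 - 236.116242*cos(x)^3 + 295.97247*cos(x)^2 + 451.282122*cos(x) - 486.688302)/(-4.17*cos(x)^2 + 4.98*cos(x) + 1.11)^3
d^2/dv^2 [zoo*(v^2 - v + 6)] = zoo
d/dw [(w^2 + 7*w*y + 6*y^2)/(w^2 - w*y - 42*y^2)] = -8*y/(w^2 - 14*w*y + 49*y^2)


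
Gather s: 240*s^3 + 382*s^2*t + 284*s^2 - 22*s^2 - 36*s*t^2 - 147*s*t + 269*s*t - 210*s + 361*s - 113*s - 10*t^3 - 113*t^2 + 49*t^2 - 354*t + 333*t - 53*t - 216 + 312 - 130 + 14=240*s^3 + s^2*(382*t + 262) + s*(-36*t^2 + 122*t + 38) - 10*t^3 - 64*t^2 - 74*t - 20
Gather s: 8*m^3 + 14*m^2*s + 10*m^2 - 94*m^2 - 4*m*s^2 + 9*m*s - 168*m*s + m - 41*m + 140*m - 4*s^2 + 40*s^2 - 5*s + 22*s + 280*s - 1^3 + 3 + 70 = 8*m^3 - 84*m^2 + 100*m + s^2*(36 - 4*m) + s*(14*m^2 - 159*m + 297) + 72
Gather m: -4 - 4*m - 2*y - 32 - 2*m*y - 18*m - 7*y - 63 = m*(-2*y - 22) - 9*y - 99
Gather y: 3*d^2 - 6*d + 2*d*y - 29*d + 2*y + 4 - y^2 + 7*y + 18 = 3*d^2 - 35*d - y^2 + y*(2*d + 9) + 22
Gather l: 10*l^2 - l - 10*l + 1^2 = 10*l^2 - 11*l + 1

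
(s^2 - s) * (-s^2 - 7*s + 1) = -s^4 - 6*s^3 + 8*s^2 - s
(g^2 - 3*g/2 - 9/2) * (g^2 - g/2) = g^4 - 2*g^3 - 15*g^2/4 + 9*g/4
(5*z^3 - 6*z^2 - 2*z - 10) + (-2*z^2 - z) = 5*z^3 - 8*z^2 - 3*z - 10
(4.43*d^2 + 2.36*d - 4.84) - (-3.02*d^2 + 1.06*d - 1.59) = 7.45*d^2 + 1.3*d - 3.25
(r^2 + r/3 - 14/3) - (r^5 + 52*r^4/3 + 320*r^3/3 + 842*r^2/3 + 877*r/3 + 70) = -r^5 - 52*r^4/3 - 320*r^3/3 - 839*r^2/3 - 292*r - 224/3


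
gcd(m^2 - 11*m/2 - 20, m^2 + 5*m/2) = m + 5/2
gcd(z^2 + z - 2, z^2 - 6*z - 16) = z + 2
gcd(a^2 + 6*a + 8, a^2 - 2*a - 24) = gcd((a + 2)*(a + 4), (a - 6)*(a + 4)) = a + 4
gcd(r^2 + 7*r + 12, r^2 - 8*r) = 1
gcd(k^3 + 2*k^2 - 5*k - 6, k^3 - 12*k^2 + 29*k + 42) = k + 1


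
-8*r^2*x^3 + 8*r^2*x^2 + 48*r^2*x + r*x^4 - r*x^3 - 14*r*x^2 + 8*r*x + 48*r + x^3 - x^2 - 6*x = (-8*r + x)*(x - 3)*(x + 2)*(r*x + 1)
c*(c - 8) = c^2 - 8*c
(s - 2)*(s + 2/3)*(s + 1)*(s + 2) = s^4 + 5*s^3/3 - 10*s^2/3 - 20*s/3 - 8/3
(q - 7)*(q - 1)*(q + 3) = q^3 - 5*q^2 - 17*q + 21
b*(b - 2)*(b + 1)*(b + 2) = b^4 + b^3 - 4*b^2 - 4*b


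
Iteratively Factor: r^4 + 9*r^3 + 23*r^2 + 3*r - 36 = (r + 3)*(r^3 + 6*r^2 + 5*r - 12) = (r - 1)*(r + 3)*(r^2 + 7*r + 12) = (r - 1)*(r + 3)^2*(r + 4)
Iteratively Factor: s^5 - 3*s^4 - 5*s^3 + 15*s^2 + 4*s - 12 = (s - 3)*(s^4 - 5*s^2 + 4) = (s - 3)*(s + 2)*(s^3 - 2*s^2 - s + 2) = (s - 3)*(s + 1)*(s + 2)*(s^2 - 3*s + 2) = (s - 3)*(s - 2)*(s + 1)*(s + 2)*(s - 1)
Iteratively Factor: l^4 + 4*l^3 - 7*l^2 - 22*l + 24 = (l - 1)*(l^3 + 5*l^2 - 2*l - 24) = (l - 1)*(l + 4)*(l^2 + l - 6) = (l - 2)*(l - 1)*(l + 4)*(l + 3)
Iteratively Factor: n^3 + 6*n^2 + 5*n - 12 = (n + 4)*(n^2 + 2*n - 3) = (n + 3)*(n + 4)*(n - 1)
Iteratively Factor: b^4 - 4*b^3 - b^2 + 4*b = (b)*(b^3 - 4*b^2 - b + 4) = b*(b - 4)*(b^2 - 1) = b*(b - 4)*(b - 1)*(b + 1)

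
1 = 1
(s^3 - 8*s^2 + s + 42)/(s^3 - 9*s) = (s^2 - 5*s - 14)/(s*(s + 3))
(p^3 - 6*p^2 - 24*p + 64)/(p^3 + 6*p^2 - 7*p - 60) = (p^2 - 10*p + 16)/(p^2 + 2*p - 15)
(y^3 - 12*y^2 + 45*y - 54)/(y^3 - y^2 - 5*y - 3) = (y^2 - 9*y + 18)/(y^2 + 2*y + 1)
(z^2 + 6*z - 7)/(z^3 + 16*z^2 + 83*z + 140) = (z - 1)/(z^2 + 9*z + 20)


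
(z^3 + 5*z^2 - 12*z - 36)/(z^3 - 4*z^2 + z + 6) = (z^2 + 8*z + 12)/(z^2 - z - 2)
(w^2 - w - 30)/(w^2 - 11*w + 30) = (w + 5)/(w - 5)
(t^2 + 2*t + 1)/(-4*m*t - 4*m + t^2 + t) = (t + 1)/(-4*m + t)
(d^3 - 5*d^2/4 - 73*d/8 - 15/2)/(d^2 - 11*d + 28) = (8*d^2 + 22*d + 15)/(8*(d - 7))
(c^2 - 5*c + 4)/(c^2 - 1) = (c - 4)/(c + 1)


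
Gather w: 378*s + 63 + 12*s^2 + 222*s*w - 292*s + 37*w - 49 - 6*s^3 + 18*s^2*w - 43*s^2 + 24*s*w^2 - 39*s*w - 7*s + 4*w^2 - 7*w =-6*s^3 - 31*s^2 + 79*s + w^2*(24*s + 4) + w*(18*s^2 + 183*s + 30) + 14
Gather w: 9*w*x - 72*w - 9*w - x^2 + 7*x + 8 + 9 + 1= w*(9*x - 81) - x^2 + 7*x + 18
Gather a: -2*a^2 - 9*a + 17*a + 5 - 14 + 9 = -2*a^2 + 8*a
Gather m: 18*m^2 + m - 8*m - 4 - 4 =18*m^2 - 7*m - 8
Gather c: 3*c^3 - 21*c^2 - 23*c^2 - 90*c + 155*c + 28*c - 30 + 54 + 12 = 3*c^3 - 44*c^2 + 93*c + 36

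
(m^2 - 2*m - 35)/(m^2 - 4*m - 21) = (m + 5)/(m + 3)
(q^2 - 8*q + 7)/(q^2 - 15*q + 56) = (q - 1)/(q - 8)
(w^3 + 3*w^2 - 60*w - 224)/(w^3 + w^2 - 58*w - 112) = (w + 4)/(w + 2)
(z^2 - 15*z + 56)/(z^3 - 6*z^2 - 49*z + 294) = (z - 8)/(z^2 + z - 42)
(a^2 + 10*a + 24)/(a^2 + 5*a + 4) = (a + 6)/(a + 1)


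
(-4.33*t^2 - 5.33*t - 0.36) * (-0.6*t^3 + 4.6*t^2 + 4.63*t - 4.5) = 2.598*t^5 - 16.72*t^4 - 44.3499*t^3 - 6.8489*t^2 + 22.3182*t + 1.62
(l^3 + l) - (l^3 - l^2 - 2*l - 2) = l^2 + 3*l + 2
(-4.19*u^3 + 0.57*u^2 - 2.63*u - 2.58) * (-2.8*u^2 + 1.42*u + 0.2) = 11.732*u^5 - 7.5458*u^4 + 7.3354*u^3 + 3.6034*u^2 - 4.1896*u - 0.516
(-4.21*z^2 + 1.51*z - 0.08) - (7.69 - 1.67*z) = -4.21*z^2 + 3.18*z - 7.77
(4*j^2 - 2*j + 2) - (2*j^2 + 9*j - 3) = 2*j^2 - 11*j + 5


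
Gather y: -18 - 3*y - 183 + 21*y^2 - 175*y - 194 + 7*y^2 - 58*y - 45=28*y^2 - 236*y - 440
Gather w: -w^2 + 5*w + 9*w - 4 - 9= -w^2 + 14*w - 13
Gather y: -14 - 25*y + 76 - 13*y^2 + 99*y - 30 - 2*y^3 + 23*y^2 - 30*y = -2*y^3 + 10*y^2 + 44*y + 32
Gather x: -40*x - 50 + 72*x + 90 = 32*x + 40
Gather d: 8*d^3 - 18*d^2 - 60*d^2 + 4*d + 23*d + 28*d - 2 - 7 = 8*d^3 - 78*d^2 + 55*d - 9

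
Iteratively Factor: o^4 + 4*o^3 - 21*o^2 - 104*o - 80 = (o + 4)*(o^3 - 21*o - 20) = (o + 4)^2*(o^2 - 4*o - 5) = (o + 1)*(o + 4)^2*(o - 5)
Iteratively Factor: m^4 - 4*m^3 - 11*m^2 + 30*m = (m)*(m^3 - 4*m^2 - 11*m + 30) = m*(m - 5)*(m^2 + m - 6) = m*(m - 5)*(m + 3)*(m - 2)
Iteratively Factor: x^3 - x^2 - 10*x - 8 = (x - 4)*(x^2 + 3*x + 2) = (x - 4)*(x + 1)*(x + 2)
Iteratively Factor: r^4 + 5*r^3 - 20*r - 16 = (r + 4)*(r^3 + r^2 - 4*r - 4) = (r - 2)*(r + 4)*(r^2 + 3*r + 2) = (r - 2)*(r + 1)*(r + 4)*(r + 2)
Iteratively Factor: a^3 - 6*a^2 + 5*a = (a - 5)*(a^2 - a) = (a - 5)*(a - 1)*(a)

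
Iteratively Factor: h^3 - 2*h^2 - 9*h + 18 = (h - 3)*(h^2 + h - 6) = (h - 3)*(h + 3)*(h - 2)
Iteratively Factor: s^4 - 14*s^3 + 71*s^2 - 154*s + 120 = (s - 4)*(s^3 - 10*s^2 + 31*s - 30) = (s - 4)*(s - 2)*(s^2 - 8*s + 15) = (s - 4)*(s - 3)*(s - 2)*(s - 5)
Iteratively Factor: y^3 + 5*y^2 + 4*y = (y + 1)*(y^2 + 4*y) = (y + 1)*(y + 4)*(y)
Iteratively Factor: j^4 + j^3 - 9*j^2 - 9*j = (j + 1)*(j^3 - 9*j) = (j - 3)*(j + 1)*(j^2 + 3*j) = (j - 3)*(j + 1)*(j + 3)*(j)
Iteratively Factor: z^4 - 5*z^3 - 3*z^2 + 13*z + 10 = (z + 1)*(z^3 - 6*z^2 + 3*z + 10) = (z + 1)^2*(z^2 - 7*z + 10) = (z - 2)*(z + 1)^2*(z - 5)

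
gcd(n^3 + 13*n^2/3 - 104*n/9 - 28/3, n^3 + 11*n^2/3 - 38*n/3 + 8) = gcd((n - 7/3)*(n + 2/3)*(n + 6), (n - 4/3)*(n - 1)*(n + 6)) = n + 6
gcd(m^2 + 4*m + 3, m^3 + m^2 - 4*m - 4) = m + 1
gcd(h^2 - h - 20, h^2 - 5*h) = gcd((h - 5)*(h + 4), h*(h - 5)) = h - 5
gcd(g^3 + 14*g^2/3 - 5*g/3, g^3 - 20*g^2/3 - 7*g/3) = g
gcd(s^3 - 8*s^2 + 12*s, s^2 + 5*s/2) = s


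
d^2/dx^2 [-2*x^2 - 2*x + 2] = -4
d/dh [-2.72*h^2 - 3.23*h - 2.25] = -5.44*h - 3.23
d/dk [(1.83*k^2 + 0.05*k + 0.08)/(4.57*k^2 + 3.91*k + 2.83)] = (6.9268*k^2 + 9.6266*k - 0.1713)/(20.8849*k^4 + 35.7374*k^3 + 41.1543*k^2 + 22.1306*k + 8.0089)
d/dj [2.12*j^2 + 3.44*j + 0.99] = 4.24*j + 3.44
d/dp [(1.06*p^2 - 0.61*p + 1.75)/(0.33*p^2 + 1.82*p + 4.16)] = (2.1305*p^2 + 7.6642*p - 5.7226)/(0.1089*p^4 + 1.2012*p^3 + 6.058*p^2 + 15.1424*p + 17.3056)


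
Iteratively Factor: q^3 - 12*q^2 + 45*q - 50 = (q - 5)*(q^2 - 7*q + 10) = (q - 5)*(q - 2)*(q - 5)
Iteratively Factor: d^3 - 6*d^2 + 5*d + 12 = (d - 3)*(d^2 - 3*d - 4) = (d - 4)*(d - 3)*(d + 1)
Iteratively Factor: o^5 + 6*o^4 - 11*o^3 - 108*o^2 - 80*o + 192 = (o - 4)*(o^4 + 10*o^3 + 29*o^2 + 8*o - 48) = (o - 4)*(o + 3)*(o^3 + 7*o^2 + 8*o - 16) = (o - 4)*(o + 3)*(o + 4)*(o^2 + 3*o - 4) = (o - 4)*(o - 1)*(o + 3)*(o + 4)*(o + 4)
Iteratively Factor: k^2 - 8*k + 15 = (k - 5)*(k - 3)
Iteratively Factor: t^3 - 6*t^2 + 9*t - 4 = (t - 4)*(t^2 - 2*t + 1) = (t - 4)*(t - 1)*(t - 1)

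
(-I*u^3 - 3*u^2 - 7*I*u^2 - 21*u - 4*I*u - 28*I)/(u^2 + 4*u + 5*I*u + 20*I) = -(I*u^3 + u^2*(3 + 7*I) + u*(21 + 4*I) + 28*I)/(u^2 + u*(4 + 5*I) + 20*I)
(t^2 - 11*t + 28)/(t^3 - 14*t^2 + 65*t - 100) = (t - 7)/(t^2 - 10*t + 25)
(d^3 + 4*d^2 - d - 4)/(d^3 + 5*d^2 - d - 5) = (d + 4)/(d + 5)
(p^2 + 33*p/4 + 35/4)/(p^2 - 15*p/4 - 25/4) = (p + 7)/(p - 5)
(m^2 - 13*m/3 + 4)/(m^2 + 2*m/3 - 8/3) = (m - 3)/(m + 2)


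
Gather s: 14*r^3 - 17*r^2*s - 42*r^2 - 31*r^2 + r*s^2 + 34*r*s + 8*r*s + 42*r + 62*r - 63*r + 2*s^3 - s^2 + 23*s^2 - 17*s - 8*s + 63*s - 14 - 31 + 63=14*r^3 - 73*r^2 + 41*r + 2*s^3 + s^2*(r + 22) + s*(-17*r^2 + 42*r + 38) + 18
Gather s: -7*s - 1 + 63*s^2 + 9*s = 63*s^2 + 2*s - 1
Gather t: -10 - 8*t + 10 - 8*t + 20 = 20 - 16*t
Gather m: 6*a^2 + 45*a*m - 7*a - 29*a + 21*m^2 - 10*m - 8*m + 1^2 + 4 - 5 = 6*a^2 - 36*a + 21*m^2 + m*(45*a - 18)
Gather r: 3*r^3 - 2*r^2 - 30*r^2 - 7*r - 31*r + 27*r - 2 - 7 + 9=3*r^3 - 32*r^2 - 11*r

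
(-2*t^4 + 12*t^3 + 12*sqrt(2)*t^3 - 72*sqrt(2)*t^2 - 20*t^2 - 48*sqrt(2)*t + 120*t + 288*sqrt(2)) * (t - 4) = -2*t^5 + 12*sqrt(2)*t^4 + 20*t^4 - 120*sqrt(2)*t^3 - 68*t^3 + 200*t^2 + 240*sqrt(2)*t^2 - 480*t + 480*sqrt(2)*t - 1152*sqrt(2)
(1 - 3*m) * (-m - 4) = 3*m^2 + 11*m - 4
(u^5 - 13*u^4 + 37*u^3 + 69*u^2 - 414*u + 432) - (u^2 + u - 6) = u^5 - 13*u^4 + 37*u^3 + 68*u^2 - 415*u + 438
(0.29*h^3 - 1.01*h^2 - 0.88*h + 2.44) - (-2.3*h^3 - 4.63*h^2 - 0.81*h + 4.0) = 2.59*h^3 + 3.62*h^2 - 0.07*h - 1.56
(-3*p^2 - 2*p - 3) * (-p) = 3*p^3 + 2*p^2 + 3*p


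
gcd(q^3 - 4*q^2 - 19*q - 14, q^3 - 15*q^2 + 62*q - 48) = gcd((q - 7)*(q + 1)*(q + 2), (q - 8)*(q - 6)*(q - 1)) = 1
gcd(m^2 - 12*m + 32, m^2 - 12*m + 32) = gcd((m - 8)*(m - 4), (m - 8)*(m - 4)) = m^2 - 12*m + 32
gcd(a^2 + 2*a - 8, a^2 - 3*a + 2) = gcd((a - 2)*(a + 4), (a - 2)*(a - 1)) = a - 2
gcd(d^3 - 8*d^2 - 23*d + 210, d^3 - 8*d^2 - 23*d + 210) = d^3 - 8*d^2 - 23*d + 210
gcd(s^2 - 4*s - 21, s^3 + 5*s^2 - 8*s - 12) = 1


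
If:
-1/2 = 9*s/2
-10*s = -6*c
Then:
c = -5/27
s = -1/9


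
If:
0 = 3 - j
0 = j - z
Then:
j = 3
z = 3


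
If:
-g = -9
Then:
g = 9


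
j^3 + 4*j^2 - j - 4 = (j - 1)*(j + 1)*(j + 4)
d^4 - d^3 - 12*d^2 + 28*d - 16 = (d - 2)^2*(d - 1)*(d + 4)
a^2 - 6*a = a*(a - 6)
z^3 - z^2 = z^2*(z - 1)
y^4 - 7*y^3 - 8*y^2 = y^2*(y - 8)*(y + 1)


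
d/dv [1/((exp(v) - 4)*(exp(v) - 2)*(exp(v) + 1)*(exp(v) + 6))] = (-4*exp(3*v) - 3*exp(2*v) + 56*exp(v) - 20)*exp(v)/(exp(8*v) + 2*exp(7*v) - 55*exp(6*v) - 16*exp(5*v) + 920*exp(4*v) - 1024*exp(3*v) - 2288*exp(2*v) + 1920*exp(v) + 2304)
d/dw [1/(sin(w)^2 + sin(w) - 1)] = -(2*sin(w) + 1)*cos(w)/(sin(w) - cos(w)^2)^2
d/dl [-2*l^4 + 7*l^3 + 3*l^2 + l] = -8*l^3 + 21*l^2 + 6*l + 1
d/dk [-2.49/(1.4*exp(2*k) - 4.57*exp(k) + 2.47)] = (6.972*exp(k) - 11.3793)*exp(k)/(1.4*exp(2*k) - 4.57*exp(k) + 2.47)^2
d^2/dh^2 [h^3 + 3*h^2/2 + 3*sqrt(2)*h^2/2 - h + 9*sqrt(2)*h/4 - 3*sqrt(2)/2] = 6*h + 3 + 3*sqrt(2)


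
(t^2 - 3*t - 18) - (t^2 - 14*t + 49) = 11*t - 67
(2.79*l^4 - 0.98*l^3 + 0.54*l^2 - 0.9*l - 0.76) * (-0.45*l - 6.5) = -1.2555*l^5 - 17.694*l^4 + 6.127*l^3 - 3.105*l^2 + 6.192*l + 4.94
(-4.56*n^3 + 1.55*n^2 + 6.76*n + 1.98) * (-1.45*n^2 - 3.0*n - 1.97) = 6.612*n^5 + 11.4325*n^4 - 5.4688*n^3 - 26.2045*n^2 - 19.2572*n - 3.9006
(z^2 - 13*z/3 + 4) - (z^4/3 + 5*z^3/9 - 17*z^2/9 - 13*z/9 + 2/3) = -z^4/3 - 5*z^3/9 + 26*z^2/9 - 26*z/9 + 10/3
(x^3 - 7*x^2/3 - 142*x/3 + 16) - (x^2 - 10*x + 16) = x^3 - 10*x^2/3 - 112*x/3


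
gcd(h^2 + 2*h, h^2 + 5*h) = h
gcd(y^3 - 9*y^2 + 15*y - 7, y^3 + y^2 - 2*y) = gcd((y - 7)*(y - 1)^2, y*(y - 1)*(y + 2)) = y - 1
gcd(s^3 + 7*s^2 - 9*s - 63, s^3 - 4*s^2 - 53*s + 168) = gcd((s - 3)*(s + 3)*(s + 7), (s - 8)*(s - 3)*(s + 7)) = s^2 + 4*s - 21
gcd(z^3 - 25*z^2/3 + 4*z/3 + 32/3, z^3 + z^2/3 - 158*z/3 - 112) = z - 8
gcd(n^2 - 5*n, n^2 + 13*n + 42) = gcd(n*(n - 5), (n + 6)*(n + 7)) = 1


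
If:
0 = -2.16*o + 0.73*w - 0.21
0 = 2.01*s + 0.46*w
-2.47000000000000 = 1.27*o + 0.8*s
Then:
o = -3.32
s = 2.18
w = -9.53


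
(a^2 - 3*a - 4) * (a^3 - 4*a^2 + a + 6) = a^5 - 7*a^4 + 9*a^3 + 19*a^2 - 22*a - 24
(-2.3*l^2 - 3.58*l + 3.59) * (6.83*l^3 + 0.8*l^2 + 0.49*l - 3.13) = -15.709*l^5 - 26.2914*l^4 + 20.5287*l^3 + 8.3168*l^2 + 12.9645*l - 11.2367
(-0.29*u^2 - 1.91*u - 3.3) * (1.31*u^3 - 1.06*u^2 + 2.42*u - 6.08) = -0.3799*u^5 - 2.1947*u^4 - 3.0002*u^3 + 0.639*u^2 + 3.6268*u + 20.064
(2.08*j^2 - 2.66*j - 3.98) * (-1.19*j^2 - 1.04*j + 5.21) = -2.4752*j^4 + 1.0022*j^3 + 18.3394*j^2 - 9.7194*j - 20.7358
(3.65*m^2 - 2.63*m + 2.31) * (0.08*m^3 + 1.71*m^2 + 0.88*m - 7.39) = 0.292*m^5 + 6.0311*m^4 - 1.1005*m^3 - 25.3378*m^2 + 21.4685*m - 17.0709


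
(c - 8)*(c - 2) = c^2 - 10*c + 16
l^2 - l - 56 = (l - 8)*(l + 7)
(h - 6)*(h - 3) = h^2 - 9*h + 18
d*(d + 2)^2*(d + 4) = d^4 + 8*d^3 + 20*d^2 + 16*d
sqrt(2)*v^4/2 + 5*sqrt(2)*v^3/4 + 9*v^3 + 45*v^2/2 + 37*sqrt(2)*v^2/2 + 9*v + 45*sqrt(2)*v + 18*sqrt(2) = (v + 1/2)*(v + 3*sqrt(2))*(v + 6*sqrt(2))*(sqrt(2)*v/2 + sqrt(2))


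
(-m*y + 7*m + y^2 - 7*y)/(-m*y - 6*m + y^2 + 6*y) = (y - 7)/(y + 6)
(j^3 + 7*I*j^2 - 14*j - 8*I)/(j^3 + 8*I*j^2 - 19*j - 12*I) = (j + 2*I)/(j + 3*I)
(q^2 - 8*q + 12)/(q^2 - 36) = (q - 2)/(q + 6)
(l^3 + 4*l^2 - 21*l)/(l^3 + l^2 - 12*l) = (l + 7)/(l + 4)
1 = 1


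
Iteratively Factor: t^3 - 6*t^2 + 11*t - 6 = (t - 3)*(t^2 - 3*t + 2) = (t - 3)*(t - 1)*(t - 2)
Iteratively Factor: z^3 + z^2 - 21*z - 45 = (z + 3)*(z^2 - 2*z - 15) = (z - 5)*(z + 3)*(z + 3)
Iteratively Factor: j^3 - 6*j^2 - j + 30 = (j - 3)*(j^2 - 3*j - 10) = (j - 3)*(j + 2)*(j - 5)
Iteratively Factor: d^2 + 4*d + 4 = (d + 2)*(d + 2)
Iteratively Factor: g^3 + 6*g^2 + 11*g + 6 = (g + 3)*(g^2 + 3*g + 2) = (g + 1)*(g + 3)*(g + 2)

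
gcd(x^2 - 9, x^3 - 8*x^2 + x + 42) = x - 3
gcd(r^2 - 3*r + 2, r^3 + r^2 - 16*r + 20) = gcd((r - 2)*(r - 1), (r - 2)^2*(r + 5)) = r - 2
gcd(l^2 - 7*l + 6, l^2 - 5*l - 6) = l - 6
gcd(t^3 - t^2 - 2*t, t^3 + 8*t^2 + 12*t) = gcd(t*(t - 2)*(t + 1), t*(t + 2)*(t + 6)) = t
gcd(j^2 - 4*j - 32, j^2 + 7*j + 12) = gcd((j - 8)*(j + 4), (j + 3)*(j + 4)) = j + 4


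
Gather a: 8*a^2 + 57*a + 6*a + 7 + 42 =8*a^2 + 63*a + 49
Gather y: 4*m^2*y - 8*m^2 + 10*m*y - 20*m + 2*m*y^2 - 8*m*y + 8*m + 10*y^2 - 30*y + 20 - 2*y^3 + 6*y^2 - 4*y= -8*m^2 - 12*m - 2*y^3 + y^2*(2*m + 16) + y*(4*m^2 + 2*m - 34) + 20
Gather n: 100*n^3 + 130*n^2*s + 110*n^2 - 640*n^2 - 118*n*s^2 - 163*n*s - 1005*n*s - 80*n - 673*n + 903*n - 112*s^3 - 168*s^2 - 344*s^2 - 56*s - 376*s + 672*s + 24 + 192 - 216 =100*n^3 + n^2*(130*s - 530) + n*(-118*s^2 - 1168*s + 150) - 112*s^3 - 512*s^2 + 240*s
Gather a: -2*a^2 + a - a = -2*a^2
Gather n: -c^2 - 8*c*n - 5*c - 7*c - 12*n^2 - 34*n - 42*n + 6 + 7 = -c^2 - 12*c - 12*n^2 + n*(-8*c - 76) + 13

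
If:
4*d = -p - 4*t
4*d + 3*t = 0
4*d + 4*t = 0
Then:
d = 0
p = 0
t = 0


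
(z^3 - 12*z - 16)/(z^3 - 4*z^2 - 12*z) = (z^2 - 2*z - 8)/(z*(z - 6))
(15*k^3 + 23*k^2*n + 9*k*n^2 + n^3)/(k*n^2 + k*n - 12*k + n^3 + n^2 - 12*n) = (15*k^2 + 8*k*n + n^2)/(n^2 + n - 12)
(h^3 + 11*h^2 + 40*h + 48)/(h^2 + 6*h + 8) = (h^2 + 7*h + 12)/(h + 2)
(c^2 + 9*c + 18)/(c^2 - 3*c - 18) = (c + 6)/(c - 6)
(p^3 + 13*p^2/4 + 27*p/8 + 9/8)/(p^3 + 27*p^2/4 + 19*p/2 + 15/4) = (p + 3/2)/(p + 5)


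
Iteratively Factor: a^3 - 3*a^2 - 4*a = (a + 1)*(a^2 - 4*a) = a*(a + 1)*(a - 4)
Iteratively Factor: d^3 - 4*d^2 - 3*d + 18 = (d - 3)*(d^2 - d - 6) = (d - 3)*(d + 2)*(d - 3)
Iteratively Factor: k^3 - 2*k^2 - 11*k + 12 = (k - 4)*(k^2 + 2*k - 3) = (k - 4)*(k + 3)*(k - 1)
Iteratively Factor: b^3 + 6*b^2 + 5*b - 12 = (b - 1)*(b^2 + 7*b + 12) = (b - 1)*(b + 4)*(b + 3)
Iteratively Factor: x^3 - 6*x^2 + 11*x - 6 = (x - 3)*(x^2 - 3*x + 2) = (x - 3)*(x - 1)*(x - 2)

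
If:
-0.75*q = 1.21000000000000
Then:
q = -1.61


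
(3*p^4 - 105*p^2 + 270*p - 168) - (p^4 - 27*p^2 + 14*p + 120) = 2*p^4 - 78*p^2 + 256*p - 288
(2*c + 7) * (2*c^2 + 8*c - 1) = 4*c^3 + 30*c^2 + 54*c - 7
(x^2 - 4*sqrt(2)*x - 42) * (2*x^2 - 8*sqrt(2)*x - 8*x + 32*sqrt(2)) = 2*x^4 - 16*sqrt(2)*x^3 - 8*x^3 - 20*x^2 + 64*sqrt(2)*x^2 + 80*x + 336*sqrt(2)*x - 1344*sqrt(2)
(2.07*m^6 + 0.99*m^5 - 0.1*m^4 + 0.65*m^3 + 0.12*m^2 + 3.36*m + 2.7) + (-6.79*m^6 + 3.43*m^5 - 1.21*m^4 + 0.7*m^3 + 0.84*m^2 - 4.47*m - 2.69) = -4.72*m^6 + 4.42*m^5 - 1.31*m^4 + 1.35*m^3 + 0.96*m^2 - 1.11*m + 0.0100000000000002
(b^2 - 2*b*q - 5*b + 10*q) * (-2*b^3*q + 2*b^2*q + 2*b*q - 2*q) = -2*b^5*q + 4*b^4*q^2 + 12*b^4*q - 24*b^3*q^2 - 8*b^3*q + 16*b^2*q^2 - 12*b^2*q + 24*b*q^2 + 10*b*q - 20*q^2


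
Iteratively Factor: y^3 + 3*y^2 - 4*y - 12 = (y + 2)*(y^2 + y - 6) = (y + 2)*(y + 3)*(y - 2)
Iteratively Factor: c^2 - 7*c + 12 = (c - 3)*(c - 4)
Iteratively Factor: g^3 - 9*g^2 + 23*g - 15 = (g - 1)*(g^2 - 8*g + 15) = (g - 3)*(g - 1)*(g - 5)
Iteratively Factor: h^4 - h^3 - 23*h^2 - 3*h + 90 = (h - 5)*(h^3 + 4*h^2 - 3*h - 18) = (h - 5)*(h - 2)*(h^2 + 6*h + 9) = (h - 5)*(h - 2)*(h + 3)*(h + 3)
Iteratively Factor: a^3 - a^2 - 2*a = (a)*(a^2 - a - 2) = a*(a + 1)*(a - 2)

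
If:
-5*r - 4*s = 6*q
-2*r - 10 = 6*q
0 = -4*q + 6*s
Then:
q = -75/19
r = 130/19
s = -50/19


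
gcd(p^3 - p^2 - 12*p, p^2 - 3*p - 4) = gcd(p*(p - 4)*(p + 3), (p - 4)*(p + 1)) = p - 4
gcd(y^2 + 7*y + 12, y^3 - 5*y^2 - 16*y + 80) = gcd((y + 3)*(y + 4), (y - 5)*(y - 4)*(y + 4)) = y + 4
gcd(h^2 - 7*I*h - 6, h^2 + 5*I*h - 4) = 1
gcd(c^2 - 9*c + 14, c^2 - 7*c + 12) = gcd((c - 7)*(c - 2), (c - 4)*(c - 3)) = 1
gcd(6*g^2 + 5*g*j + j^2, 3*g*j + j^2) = 3*g + j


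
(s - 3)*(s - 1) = s^2 - 4*s + 3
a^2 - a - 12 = (a - 4)*(a + 3)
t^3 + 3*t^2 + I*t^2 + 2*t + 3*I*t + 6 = (t + 3)*(t - I)*(t + 2*I)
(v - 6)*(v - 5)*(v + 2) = v^3 - 9*v^2 + 8*v + 60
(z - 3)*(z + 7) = z^2 + 4*z - 21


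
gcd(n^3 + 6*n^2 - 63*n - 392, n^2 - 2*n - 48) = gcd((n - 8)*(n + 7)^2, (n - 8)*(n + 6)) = n - 8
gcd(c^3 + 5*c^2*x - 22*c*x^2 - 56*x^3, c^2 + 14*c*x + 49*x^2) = c + 7*x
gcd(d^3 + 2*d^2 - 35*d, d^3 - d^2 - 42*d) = d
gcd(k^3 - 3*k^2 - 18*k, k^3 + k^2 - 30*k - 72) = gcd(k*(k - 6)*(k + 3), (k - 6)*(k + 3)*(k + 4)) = k^2 - 3*k - 18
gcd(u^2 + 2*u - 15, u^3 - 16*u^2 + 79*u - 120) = u - 3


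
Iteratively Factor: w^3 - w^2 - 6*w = (w - 3)*(w^2 + 2*w) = w*(w - 3)*(w + 2)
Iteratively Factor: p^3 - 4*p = (p)*(p^2 - 4) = p*(p + 2)*(p - 2)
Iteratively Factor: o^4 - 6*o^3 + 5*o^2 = (o)*(o^3 - 6*o^2 + 5*o) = o*(o - 1)*(o^2 - 5*o) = o^2*(o - 1)*(o - 5)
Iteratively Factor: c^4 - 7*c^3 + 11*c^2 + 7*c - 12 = (c + 1)*(c^3 - 8*c^2 + 19*c - 12) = (c - 3)*(c + 1)*(c^2 - 5*c + 4) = (c - 3)*(c - 1)*(c + 1)*(c - 4)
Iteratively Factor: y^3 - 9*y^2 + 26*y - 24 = (y - 2)*(y^2 - 7*y + 12) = (y - 3)*(y - 2)*(y - 4)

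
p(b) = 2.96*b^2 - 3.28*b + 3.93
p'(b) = 5.92*b - 3.28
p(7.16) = 132.19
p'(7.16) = 39.11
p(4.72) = 54.39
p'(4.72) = 24.66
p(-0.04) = 4.07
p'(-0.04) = -3.52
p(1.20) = 4.26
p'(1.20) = 3.82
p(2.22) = 11.24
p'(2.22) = 9.86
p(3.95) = 37.16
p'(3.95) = 20.10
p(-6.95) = 169.70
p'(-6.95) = -44.42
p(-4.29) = 72.48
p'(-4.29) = -28.68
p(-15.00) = 719.13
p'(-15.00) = -92.08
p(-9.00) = 273.21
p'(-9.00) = -56.56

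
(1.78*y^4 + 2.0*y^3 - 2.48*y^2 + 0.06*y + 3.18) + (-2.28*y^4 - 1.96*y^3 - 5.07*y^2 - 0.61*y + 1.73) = -0.5*y^4 + 0.04*y^3 - 7.55*y^2 - 0.55*y + 4.91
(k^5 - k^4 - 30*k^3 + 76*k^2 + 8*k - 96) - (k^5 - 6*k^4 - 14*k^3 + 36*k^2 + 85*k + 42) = 5*k^4 - 16*k^3 + 40*k^2 - 77*k - 138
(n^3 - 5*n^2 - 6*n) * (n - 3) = n^4 - 8*n^3 + 9*n^2 + 18*n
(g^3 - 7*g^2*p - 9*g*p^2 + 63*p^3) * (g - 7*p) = g^4 - 14*g^3*p + 40*g^2*p^2 + 126*g*p^3 - 441*p^4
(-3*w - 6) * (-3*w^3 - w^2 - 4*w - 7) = 9*w^4 + 21*w^3 + 18*w^2 + 45*w + 42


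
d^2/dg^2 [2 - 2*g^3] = -12*g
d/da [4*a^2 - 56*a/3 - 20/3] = 8*a - 56/3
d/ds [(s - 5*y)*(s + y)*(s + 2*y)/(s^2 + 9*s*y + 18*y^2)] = (s^4 + 18*s^3*y + 49*s^2*y^2 - 52*s*y^3 - 144*y^4)/(s^4 + 18*s^3*y + 117*s^2*y^2 + 324*s*y^3 + 324*y^4)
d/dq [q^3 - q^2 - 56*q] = 3*q^2 - 2*q - 56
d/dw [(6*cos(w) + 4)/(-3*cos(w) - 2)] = 0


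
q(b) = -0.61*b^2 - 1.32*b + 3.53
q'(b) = -1.22*b - 1.32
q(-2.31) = 3.32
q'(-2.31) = 1.50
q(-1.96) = 3.77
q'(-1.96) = 1.07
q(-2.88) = 2.27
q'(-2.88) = 2.19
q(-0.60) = 4.10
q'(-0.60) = -0.59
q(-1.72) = 4.00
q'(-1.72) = 0.78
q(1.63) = -0.24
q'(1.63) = -3.31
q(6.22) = -28.28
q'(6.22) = -8.91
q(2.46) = -3.41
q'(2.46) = -4.32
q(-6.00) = -10.51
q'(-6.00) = 6.00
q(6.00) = -26.35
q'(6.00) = -8.64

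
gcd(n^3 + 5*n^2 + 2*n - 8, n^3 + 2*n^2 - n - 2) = n^2 + n - 2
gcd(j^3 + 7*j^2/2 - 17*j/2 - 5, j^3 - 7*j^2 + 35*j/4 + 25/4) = j + 1/2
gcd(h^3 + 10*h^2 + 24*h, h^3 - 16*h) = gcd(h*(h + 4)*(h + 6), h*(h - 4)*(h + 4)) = h^2 + 4*h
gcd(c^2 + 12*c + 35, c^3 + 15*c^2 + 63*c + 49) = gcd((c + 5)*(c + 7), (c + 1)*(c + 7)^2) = c + 7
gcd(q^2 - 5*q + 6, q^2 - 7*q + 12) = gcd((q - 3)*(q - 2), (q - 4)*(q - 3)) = q - 3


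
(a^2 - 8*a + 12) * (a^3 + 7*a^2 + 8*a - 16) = a^5 - a^4 - 36*a^3 + 4*a^2 + 224*a - 192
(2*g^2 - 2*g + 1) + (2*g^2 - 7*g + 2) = 4*g^2 - 9*g + 3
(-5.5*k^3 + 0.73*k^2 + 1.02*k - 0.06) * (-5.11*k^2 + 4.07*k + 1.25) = 28.105*k^5 - 26.1153*k^4 - 9.1161*k^3 + 5.3705*k^2 + 1.0308*k - 0.075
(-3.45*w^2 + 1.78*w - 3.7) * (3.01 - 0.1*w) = 0.345*w^3 - 10.5625*w^2 + 5.7278*w - 11.137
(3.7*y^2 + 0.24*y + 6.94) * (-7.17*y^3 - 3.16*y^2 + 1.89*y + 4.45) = -26.529*y^5 - 13.4128*y^4 - 43.5252*y^3 - 5.0118*y^2 + 14.1846*y + 30.883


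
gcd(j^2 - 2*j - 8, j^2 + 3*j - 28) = j - 4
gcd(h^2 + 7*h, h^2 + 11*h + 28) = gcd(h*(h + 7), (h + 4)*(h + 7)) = h + 7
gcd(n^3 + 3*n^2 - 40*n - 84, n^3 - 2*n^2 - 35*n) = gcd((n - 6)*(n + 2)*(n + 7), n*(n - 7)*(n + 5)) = 1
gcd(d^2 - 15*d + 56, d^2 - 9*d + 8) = d - 8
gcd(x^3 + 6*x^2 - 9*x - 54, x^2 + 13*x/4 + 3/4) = x + 3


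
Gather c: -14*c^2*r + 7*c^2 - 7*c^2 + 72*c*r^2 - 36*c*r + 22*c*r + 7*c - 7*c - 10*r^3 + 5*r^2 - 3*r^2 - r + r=-14*c^2*r + c*(72*r^2 - 14*r) - 10*r^3 + 2*r^2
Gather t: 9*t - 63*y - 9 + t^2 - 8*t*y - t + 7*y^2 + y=t^2 + t*(8 - 8*y) + 7*y^2 - 62*y - 9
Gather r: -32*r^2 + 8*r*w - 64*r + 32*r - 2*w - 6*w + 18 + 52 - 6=-32*r^2 + r*(8*w - 32) - 8*w + 64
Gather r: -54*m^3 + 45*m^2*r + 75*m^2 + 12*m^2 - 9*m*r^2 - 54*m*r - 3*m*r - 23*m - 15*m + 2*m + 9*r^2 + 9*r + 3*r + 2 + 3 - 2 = -54*m^3 + 87*m^2 - 36*m + r^2*(9 - 9*m) + r*(45*m^2 - 57*m + 12) + 3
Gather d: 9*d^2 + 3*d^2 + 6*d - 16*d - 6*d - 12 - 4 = 12*d^2 - 16*d - 16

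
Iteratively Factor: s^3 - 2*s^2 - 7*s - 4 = (s + 1)*(s^2 - 3*s - 4) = (s - 4)*(s + 1)*(s + 1)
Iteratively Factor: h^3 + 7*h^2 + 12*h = (h + 3)*(h^2 + 4*h) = (h + 3)*(h + 4)*(h)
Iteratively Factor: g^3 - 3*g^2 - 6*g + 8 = (g + 2)*(g^2 - 5*g + 4) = (g - 4)*(g + 2)*(g - 1)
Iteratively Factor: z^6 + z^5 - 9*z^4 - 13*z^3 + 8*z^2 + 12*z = (z + 2)*(z^5 - z^4 - 7*z^3 + z^2 + 6*z) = (z - 3)*(z + 2)*(z^4 + 2*z^3 - z^2 - 2*z) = (z - 3)*(z - 1)*(z + 2)*(z^3 + 3*z^2 + 2*z) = (z - 3)*(z - 1)*(z + 1)*(z + 2)*(z^2 + 2*z) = (z - 3)*(z - 1)*(z + 1)*(z + 2)^2*(z)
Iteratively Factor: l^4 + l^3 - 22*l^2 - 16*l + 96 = (l - 4)*(l^3 + 5*l^2 - 2*l - 24) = (l - 4)*(l + 3)*(l^2 + 2*l - 8) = (l - 4)*(l + 3)*(l + 4)*(l - 2)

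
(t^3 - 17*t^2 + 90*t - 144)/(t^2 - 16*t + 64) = (t^2 - 9*t + 18)/(t - 8)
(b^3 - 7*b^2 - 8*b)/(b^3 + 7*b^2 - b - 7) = b*(b - 8)/(b^2 + 6*b - 7)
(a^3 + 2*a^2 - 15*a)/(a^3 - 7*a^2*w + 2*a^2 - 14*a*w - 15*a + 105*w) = a/(a - 7*w)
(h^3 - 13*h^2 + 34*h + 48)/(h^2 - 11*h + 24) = (h^2 - 5*h - 6)/(h - 3)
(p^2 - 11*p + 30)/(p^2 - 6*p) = (p - 5)/p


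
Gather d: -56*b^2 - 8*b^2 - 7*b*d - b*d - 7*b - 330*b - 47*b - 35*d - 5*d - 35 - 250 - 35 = -64*b^2 - 384*b + d*(-8*b - 40) - 320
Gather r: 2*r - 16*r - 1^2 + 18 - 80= -14*r - 63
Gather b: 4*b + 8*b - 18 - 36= 12*b - 54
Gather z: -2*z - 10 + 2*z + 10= 0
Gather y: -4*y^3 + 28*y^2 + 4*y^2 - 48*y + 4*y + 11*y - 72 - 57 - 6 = -4*y^3 + 32*y^2 - 33*y - 135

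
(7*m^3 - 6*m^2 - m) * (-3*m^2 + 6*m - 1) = -21*m^5 + 60*m^4 - 40*m^3 + m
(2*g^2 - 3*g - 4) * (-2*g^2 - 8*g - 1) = -4*g^4 - 10*g^3 + 30*g^2 + 35*g + 4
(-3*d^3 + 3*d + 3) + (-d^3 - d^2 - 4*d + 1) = -4*d^3 - d^2 - d + 4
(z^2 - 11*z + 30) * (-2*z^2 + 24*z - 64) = -2*z^4 + 46*z^3 - 388*z^2 + 1424*z - 1920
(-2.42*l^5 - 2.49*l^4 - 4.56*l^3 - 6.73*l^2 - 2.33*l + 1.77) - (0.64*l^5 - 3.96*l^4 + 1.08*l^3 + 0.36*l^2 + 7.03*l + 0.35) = -3.06*l^5 + 1.47*l^4 - 5.64*l^3 - 7.09*l^2 - 9.36*l + 1.42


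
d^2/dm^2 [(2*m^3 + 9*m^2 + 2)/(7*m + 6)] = 4*(49*m^3 + 126*m^2 + 108*m + 211)/(343*m^3 + 882*m^2 + 756*m + 216)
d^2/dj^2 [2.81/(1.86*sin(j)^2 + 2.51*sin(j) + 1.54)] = (-38.885904*sin(j)^4 - 39.356298*sin(j)^3 + 72.821431*sin(j)^2 + 89.57437*sin(j) + 19.308634)/(1.86*sin(j)^2 + 2.51*sin(j) + 1.54)^3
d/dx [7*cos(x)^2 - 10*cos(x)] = 2*(5 - 7*cos(x))*sin(x)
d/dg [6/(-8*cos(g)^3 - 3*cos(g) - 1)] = 18*(8*sin(g)^2 - 9)*sin(g)/(8*cos(g)^3 + 3*cos(g) + 1)^2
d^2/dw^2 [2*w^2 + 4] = 4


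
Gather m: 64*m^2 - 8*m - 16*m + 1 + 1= 64*m^2 - 24*m + 2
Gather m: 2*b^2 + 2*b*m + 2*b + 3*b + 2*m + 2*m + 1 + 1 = 2*b^2 + 5*b + m*(2*b + 4) + 2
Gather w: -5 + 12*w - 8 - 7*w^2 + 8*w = -7*w^2 + 20*w - 13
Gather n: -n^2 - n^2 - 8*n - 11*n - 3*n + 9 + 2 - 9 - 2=-2*n^2 - 22*n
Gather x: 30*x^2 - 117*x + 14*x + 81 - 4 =30*x^2 - 103*x + 77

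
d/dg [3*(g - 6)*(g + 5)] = 6*g - 3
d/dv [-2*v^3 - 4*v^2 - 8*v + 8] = -6*v^2 - 8*v - 8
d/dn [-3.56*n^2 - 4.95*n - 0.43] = -7.12*n - 4.95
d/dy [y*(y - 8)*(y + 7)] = 3*y^2 - 2*y - 56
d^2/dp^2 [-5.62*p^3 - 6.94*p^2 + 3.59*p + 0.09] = -33.72*p - 13.88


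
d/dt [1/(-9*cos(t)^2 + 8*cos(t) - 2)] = 2*(4 - 9*cos(t))*sin(t)/(9*cos(t)^2 - 8*cos(t) + 2)^2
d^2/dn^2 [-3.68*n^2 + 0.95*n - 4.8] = -7.36000000000000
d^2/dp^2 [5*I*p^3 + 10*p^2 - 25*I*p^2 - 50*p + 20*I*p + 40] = 30*I*p + 20 - 50*I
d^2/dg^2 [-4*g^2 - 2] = -8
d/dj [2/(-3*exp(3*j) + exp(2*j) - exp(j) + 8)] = (18*exp(2*j) - 4*exp(j) + 2)*exp(j)/(3*exp(3*j) - exp(2*j) + exp(j) - 8)^2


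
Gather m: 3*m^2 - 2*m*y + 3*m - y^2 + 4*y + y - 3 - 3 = 3*m^2 + m*(3 - 2*y) - y^2 + 5*y - 6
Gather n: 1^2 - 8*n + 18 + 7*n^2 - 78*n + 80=7*n^2 - 86*n + 99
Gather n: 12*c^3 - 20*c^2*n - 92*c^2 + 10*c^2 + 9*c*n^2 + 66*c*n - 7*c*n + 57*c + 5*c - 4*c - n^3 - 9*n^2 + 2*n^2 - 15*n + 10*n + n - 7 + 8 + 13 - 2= 12*c^3 - 82*c^2 + 58*c - n^3 + n^2*(9*c - 7) + n*(-20*c^2 + 59*c - 4) + 12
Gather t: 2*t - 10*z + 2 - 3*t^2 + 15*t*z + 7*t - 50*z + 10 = -3*t^2 + t*(15*z + 9) - 60*z + 12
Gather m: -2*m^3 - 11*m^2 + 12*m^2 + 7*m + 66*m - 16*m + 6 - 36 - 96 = -2*m^3 + m^2 + 57*m - 126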